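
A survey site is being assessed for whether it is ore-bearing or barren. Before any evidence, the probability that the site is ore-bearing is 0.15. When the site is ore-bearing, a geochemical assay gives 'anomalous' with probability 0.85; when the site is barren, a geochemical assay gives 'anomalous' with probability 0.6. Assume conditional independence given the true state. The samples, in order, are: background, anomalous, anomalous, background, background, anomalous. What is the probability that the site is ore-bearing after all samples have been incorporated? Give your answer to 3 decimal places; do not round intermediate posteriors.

After 'background': P(ore) = 0.15·0.1500 / (0.15·0.1500 + 0.4·0.8500) ≈ 0.0621
After 'anomalous': P(ore) = 0.85·0.0621 / (0.85·0.0621 + 0.6·0.9379) ≈ 0.0857
After 'anomalous': P(ore) = 0.85·0.0857 / (0.85·0.0857 + 0.6·0.9143) ≈ 0.1172
After 'background': P(ore) = 0.15·0.1172 / (0.15·0.1172 + 0.4·0.8828) ≈ 0.0474
After 'background': P(ore) = 0.15·0.0474 / (0.15·0.0474 + 0.4·0.9526) ≈ 0.0183
After 'anomalous': P(ore) = 0.85·0.0183 / (0.85·0.0183 + 0.6·0.9817) ≈ 0.0258

0.026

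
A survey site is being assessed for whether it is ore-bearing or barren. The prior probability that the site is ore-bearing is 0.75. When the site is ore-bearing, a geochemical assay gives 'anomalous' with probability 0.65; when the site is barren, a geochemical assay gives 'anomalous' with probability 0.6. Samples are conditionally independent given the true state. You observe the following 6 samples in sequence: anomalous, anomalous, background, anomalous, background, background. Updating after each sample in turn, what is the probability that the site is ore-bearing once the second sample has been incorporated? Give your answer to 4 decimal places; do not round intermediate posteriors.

0.7788

After 'anomalous': P(ore) = 0.65·0.7500 / (0.65·0.7500 + 0.6·0.2500) ≈ 0.7647
After 'anomalous': P(ore) = 0.65·0.7647 / (0.65·0.7647 + 0.6·0.2353) ≈ 0.7788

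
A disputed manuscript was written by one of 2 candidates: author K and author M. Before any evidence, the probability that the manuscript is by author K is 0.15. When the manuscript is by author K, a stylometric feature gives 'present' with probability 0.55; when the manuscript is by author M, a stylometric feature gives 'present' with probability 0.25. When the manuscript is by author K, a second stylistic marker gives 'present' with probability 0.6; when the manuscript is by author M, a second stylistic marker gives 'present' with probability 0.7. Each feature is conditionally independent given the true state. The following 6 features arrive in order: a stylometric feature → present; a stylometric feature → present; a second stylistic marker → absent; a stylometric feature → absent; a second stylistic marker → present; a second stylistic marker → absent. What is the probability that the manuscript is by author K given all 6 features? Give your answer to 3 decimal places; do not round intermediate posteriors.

0.438

After a stylometric feature='present': P(author K) = 0.55·0.1500 / (0.55·0.1500 + 0.25·0.8500) ≈ 0.2797
After a stylometric feature='present': P(author K) = 0.55·0.2797 / (0.55·0.2797 + 0.25·0.7203) ≈ 0.4607
After a second stylistic marker='absent': P(author K) = 0.4·0.4607 / (0.4·0.4607 + 0.3·0.5393) ≈ 0.5325
After a stylometric feature='absent': P(author K) = 0.45·0.5325 / (0.45·0.5325 + 0.75·0.4675) ≈ 0.4059
After a second stylistic marker='present': P(author K) = 0.6·0.4059 / (0.6·0.4059 + 0.7·0.5941) ≈ 0.3694
After a second stylistic marker='absent': P(author K) = 0.4·0.3694 / (0.4·0.3694 + 0.3·0.6306) ≈ 0.4385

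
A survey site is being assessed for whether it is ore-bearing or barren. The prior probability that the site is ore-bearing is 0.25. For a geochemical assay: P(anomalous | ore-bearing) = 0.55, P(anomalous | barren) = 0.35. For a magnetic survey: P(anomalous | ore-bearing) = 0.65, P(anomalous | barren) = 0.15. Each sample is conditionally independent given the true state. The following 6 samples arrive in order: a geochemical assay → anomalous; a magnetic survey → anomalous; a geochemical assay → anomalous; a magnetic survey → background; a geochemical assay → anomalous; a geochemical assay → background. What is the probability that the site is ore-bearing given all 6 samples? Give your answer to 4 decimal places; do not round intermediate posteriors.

0.6151

Each posterior becomes the prior for the next update.
After a geochemical assay='anomalous': P(ore) = 0.55·0.2500 / (0.55·0.2500 + 0.35·0.7500) ≈ 0.3438
After a magnetic survey='anomalous': P(ore) = 0.65·0.3438 / (0.65·0.3438 + 0.15·0.6562) ≈ 0.6942
After a geochemical assay='anomalous': P(ore) = 0.55·0.6942 / (0.55·0.6942 + 0.35·0.3058) ≈ 0.7810
After a magnetic survey='background': P(ore) = 0.35·0.7810 / (0.35·0.7810 + 0.85·0.2190) ≈ 0.5949
After a geochemical assay='anomalous': P(ore) = 0.55·0.5949 / (0.55·0.5949 + 0.35·0.4051) ≈ 0.6977
After a geochemical assay='background': P(ore) = 0.45·0.6977 / (0.45·0.6977 + 0.65·0.3023) ≈ 0.6151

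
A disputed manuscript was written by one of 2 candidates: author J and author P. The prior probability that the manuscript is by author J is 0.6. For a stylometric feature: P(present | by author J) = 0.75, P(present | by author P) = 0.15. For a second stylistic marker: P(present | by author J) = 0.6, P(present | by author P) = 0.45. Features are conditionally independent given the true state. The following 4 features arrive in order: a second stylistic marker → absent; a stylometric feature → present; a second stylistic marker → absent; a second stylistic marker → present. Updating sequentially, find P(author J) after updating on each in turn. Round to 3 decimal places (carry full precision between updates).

Apply Bayes' rule sequentially, carrying P(author J) forward.
After a second stylistic marker='absent': P(author J) = 0.4·0.6000 / (0.4·0.6000 + 0.55·0.4000) ≈ 0.5217
After a stylometric feature='present': P(author J) = 0.75·0.5217 / (0.75·0.5217 + 0.15·0.4783) ≈ 0.8451
After a second stylistic marker='absent': P(author J) = 0.4·0.8451 / (0.4·0.8451 + 0.55·0.1549) ≈ 0.7987
After a second stylistic marker='present': P(author J) = 0.6·0.7987 / (0.6·0.7987 + 0.45·0.2013) ≈ 0.8410

0.841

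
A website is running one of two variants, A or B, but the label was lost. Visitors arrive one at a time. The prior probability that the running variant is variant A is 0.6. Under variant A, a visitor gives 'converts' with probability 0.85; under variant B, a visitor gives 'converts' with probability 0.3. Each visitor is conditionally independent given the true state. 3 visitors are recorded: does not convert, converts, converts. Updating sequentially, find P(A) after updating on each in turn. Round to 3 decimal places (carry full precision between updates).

0.721

After 'does not convert': P(A) = 0.15·0.6000 / (0.15·0.6000 + 0.7·0.4000) ≈ 0.2432
After 'converts': P(A) = 0.85·0.2432 / (0.85·0.2432 + 0.3·0.7568) ≈ 0.4766
After 'converts': P(A) = 0.85·0.4766 / (0.85·0.4766 + 0.3·0.5234) ≈ 0.7207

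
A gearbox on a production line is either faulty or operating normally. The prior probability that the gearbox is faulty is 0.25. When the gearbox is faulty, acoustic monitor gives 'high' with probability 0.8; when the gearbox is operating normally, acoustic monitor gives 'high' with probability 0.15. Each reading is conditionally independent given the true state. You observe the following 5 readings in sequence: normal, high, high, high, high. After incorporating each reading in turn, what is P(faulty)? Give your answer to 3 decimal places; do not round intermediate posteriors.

After 'normal': P(faulty) = 0.2·0.2500 / (0.2·0.2500 + 0.85·0.7500) ≈ 0.0727
After 'high': P(faulty) = 0.8·0.0727 / (0.8·0.0727 + 0.15·0.9273) ≈ 0.2949
After 'high': P(faulty) = 0.8·0.2949 / (0.8·0.2949 + 0.15·0.7051) ≈ 0.6905
After 'high': P(faulty) = 0.8·0.6905 / (0.8·0.6905 + 0.15·0.3095) ≈ 0.9225
After 'high': P(faulty) = 0.8·0.9225 / (0.8·0.9225 + 0.15·0.0775) ≈ 0.9845

0.984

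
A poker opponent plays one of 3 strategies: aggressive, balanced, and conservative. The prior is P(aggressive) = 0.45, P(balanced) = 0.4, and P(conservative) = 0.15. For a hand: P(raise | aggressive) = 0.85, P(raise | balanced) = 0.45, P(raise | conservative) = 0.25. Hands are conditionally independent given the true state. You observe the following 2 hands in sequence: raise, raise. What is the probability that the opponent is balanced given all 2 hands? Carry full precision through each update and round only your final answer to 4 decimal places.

Apply Bayes' rule sequentially, carrying P(balanced) forward.
After 'raise': normaliser = 0.85·0.4500 + 0.45·0.4000 + 0.25·0.1500; P(aggressive) ≈ 0.6375, P(balanced) ≈ 0.3000, P(conservative) ≈ 0.0625
After 'raise': normaliser = 0.85·0.6375 + 0.45·0.3000 + 0.25·0.0625; P(aggressive) ≈ 0.7825, P(balanced) ≈ 0.1949, P(conservative) ≈ 0.0226

0.1949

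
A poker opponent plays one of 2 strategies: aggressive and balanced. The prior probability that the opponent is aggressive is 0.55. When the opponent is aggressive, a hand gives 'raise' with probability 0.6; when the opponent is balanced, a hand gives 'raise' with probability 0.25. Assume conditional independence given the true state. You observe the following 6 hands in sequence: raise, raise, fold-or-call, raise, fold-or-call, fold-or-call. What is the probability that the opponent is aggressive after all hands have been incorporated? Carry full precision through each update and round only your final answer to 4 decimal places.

0.7194

After 'raise': P(aggressive) = 0.6·0.5500 / (0.6·0.5500 + 0.25·0.4500) ≈ 0.7458
After 'raise': P(aggressive) = 0.6·0.7458 / (0.6·0.7458 + 0.25·0.2542) ≈ 0.8756
After 'fold-or-call': P(aggressive) = 0.4·0.8756 / (0.4·0.8756 + 0.75·0.1244) ≈ 0.7897
After 'raise': P(aggressive) = 0.6·0.7897 / (0.6·0.7897 + 0.25·0.2103) ≈ 0.9001
After 'fold-or-call': P(aggressive) = 0.4·0.9001 / (0.4·0.9001 + 0.75·0.0999) ≈ 0.8278
After 'fold-or-call': P(aggressive) = 0.4·0.8278 / (0.4·0.8278 + 0.75·0.1722) ≈ 0.7194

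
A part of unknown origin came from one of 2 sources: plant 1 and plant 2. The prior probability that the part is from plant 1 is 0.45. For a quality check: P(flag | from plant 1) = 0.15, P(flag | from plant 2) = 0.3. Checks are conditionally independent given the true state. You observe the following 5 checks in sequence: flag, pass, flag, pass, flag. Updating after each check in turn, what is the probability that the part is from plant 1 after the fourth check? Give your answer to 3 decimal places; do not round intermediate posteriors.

Each posterior becomes the prior for the next update.
After 'flag': P(plant 1) = 0.15·0.4500 / (0.15·0.4500 + 0.3·0.5500) ≈ 0.2903
After 'pass': P(plant 1) = 0.85·0.2903 / (0.85·0.2903 + 0.7·0.7097) ≈ 0.3319
After 'flag': P(plant 1) = 0.15·0.3319 / (0.15·0.3319 + 0.3·0.6681) ≈ 0.1990
After 'pass': P(plant 1) = 0.85·0.1990 / (0.85·0.1990 + 0.7·0.8010) ≈ 0.2317

0.232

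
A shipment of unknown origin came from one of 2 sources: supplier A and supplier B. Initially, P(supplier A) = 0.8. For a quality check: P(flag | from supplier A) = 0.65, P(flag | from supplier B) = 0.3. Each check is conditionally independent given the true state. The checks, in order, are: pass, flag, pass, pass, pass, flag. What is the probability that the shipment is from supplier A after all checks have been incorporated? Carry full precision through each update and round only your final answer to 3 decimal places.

0.540

Apply Bayes' rule sequentially, carrying P(supplier A) forward.
After 'pass': P(supplier A) = 0.35·0.8000 / (0.35·0.8000 + 0.7·0.2000) ≈ 0.6667
After 'flag': P(supplier A) = 0.65·0.6667 / (0.65·0.6667 + 0.3·0.3333) ≈ 0.8125
After 'pass': P(supplier A) = 0.35·0.8125 / (0.35·0.8125 + 0.7·0.1875) ≈ 0.6842
After 'pass': P(supplier A) = 0.35·0.6842 / (0.35·0.6842 + 0.7·0.3158) ≈ 0.5200
After 'pass': P(supplier A) = 0.35·0.5200 / (0.35·0.5200 + 0.7·0.4800) ≈ 0.3514
After 'flag': P(supplier A) = 0.65·0.3514 / (0.65·0.3514 + 0.3·0.6486) ≈ 0.5399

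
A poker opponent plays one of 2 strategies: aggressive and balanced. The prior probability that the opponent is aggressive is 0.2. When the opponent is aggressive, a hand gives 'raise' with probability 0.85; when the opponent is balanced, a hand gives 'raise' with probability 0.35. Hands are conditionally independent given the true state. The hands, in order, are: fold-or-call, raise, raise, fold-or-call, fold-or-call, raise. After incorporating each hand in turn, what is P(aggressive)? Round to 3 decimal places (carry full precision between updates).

After 'fold-or-call': P(aggressive) = 0.15·0.2000 / (0.15·0.2000 + 0.65·0.8000) ≈ 0.0545
After 'raise': P(aggressive) = 0.85·0.0545 / (0.85·0.0545 + 0.35·0.9455) ≈ 0.1229
After 'raise': P(aggressive) = 0.85·0.1229 / (0.85·0.1229 + 0.35·0.8771) ≈ 0.2539
After 'fold-or-call': P(aggressive) = 0.15·0.2539 / (0.15·0.2539 + 0.65·0.7461) ≈ 0.0728
After 'fold-or-call': P(aggressive) = 0.15·0.0728 / (0.15·0.0728 + 0.65·0.9272) ≈ 0.0178
After 'raise': P(aggressive) = 0.85·0.0178 / (0.85·0.0178 + 0.35·0.9822) ≈ 0.0422

0.042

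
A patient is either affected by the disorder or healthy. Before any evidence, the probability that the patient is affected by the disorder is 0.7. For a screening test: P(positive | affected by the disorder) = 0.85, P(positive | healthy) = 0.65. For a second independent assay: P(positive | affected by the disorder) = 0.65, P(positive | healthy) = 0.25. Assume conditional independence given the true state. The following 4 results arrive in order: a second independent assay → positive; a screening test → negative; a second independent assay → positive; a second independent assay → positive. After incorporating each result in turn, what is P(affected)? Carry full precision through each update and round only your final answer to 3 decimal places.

0.946

After a second independent assay='positive': P(affected) = 0.65·0.7000 / (0.65·0.7000 + 0.25·0.3000) ≈ 0.8585
After a screening test='negative': P(affected) = 0.15·0.8585 / (0.15·0.8585 + 0.35·0.1415) ≈ 0.7222
After a second independent assay='positive': P(affected) = 0.65·0.7222 / (0.65·0.7222 + 0.25·0.2778) ≈ 0.8711
After a second independent assay='positive': P(affected) = 0.65·0.8711 / (0.65·0.8711 + 0.25·0.1289) ≈ 0.9462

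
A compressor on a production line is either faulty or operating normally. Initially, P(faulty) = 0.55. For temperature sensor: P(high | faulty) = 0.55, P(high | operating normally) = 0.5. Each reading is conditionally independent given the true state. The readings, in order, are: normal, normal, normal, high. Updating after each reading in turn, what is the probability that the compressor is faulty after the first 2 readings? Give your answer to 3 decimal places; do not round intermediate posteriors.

Apply Bayes' rule sequentially, carrying P(faulty) forward.
After 'normal': P(faulty) = 0.45·0.5500 / (0.45·0.5500 + 0.5·0.4500) ≈ 0.5238
After 'normal': P(faulty) = 0.45·0.5238 / (0.45·0.5238 + 0.5·0.4762) ≈ 0.4975

0.497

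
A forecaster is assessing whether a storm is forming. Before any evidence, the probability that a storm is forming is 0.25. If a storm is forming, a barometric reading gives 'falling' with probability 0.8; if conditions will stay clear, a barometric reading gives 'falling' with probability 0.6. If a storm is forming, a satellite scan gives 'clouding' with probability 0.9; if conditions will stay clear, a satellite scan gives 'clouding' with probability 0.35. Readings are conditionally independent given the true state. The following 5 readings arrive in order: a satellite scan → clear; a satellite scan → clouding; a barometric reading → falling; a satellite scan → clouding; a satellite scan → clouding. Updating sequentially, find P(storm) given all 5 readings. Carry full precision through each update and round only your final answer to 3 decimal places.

0.538

After a satellite scan='clear': P(storm) = 0.1·0.2500 / (0.1·0.2500 + 0.65·0.7500) ≈ 0.0488
After a satellite scan='clouding': P(storm) = 0.9·0.0488 / (0.9·0.0488 + 0.35·0.9512) ≈ 0.1165
After a barometric reading='falling': P(storm) = 0.8·0.1165 / (0.8·0.1165 + 0.6·0.8835) ≈ 0.1495
After a satellite scan='clouding': P(storm) = 0.9·0.1495 / (0.9·0.1495 + 0.35·0.8505) ≈ 0.3114
After a satellite scan='clouding': P(storm) = 0.9·0.3114 / (0.9·0.3114 + 0.35·0.6886) ≈ 0.5376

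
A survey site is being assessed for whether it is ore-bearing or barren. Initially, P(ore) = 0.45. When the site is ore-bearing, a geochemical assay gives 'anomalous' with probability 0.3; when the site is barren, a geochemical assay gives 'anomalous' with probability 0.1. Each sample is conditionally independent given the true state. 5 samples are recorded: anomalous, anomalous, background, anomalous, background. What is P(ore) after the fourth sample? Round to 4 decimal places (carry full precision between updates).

0.9450

After 'anomalous': P(ore) = 0.3·0.4500 / (0.3·0.4500 + 0.1·0.5500) ≈ 0.7105
After 'anomalous': P(ore) = 0.3·0.7105 / (0.3·0.7105 + 0.1·0.2895) ≈ 0.8804
After 'background': P(ore) = 0.7·0.8804 / (0.7·0.8804 + 0.9·0.1196) ≈ 0.8514
After 'anomalous': P(ore) = 0.3·0.8514 / (0.3·0.8514 + 0.1·0.1486) ≈ 0.9450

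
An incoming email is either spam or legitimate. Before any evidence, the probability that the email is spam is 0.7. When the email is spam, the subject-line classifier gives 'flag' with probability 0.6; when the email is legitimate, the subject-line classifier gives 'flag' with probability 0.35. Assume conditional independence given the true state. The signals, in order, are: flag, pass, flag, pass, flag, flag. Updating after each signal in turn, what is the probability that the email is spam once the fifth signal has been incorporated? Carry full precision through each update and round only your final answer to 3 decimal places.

After 'flag': P(spam) = 0.6·0.7000 / (0.6·0.7000 + 0.35·0.3000) ≈ 0.8000
After 'pass': P(spam) = 0.4·0.8000 / (0.4·0.8000 + 0.65·0.2000) ≈ 0.7111
After 'flag': P(spam) = 0.6·0.7111 / (0.6·0.7111 + 0.35·0.2889) ≈ 0.8084
After 'pass': P(spam) = 0.4·0.8084 / (0.4·0.8084 + 0.65·0.1916) ≈ 0.7220
After 'flag': P(spam) = 0.6·0.7220 / (0.6·0.7220 + 0.35·0.2780) ≈ 0.8166

0.817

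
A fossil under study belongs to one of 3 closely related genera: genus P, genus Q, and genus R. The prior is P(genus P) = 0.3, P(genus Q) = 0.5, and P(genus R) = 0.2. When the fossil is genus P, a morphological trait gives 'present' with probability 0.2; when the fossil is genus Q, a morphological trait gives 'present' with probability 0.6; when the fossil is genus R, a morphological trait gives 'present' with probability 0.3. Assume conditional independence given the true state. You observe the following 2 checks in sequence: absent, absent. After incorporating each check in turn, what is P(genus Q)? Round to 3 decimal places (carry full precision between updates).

Each posterior becomes the prior for the next update.
After 'absent': normaliser = 0.8·0.3000 + 0.4·0.5000 + 0.7·0.2000; P(genus P) ≈ 0.4138, P(genus Q) ≈ 0.3448, P(genus R) ≈ 0.2414
After 'absent': normaliser = 0.8·0.4138 + 0.4·0.3448 + 0.7·0.2414; P(genus P) ≈ 0.5189, P(genus Q) ≈ 0.2162, P(genus R) ≈ 0.2649

0.216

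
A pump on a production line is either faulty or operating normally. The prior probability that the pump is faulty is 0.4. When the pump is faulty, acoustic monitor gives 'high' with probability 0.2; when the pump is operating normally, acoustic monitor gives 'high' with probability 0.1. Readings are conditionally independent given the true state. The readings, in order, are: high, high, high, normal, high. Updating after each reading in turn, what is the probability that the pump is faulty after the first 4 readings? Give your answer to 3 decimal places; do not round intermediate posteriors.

Each posterior becomes the prior for the next update.
After 'high': P(faulty) = 0.2·0.4000 / (0.2·0.4000 + 0.1·0.6000) ≈ 0.5714
After 'high': P(faulty) = 0.2·0.5714 / (0.2·0.5714 + 0.1·0.4286) ≈ 0.7273
After 'high': P(faulty) = 0.2·0.7273 / (0.2·0.7273 + 0.1·0.2727) ≈ 0.8421
After 'normal': P(faulty) = 0.8·0.8421 / (0.8·0.8421 + 0.9·0.1579) ≈ 0.8258

0.826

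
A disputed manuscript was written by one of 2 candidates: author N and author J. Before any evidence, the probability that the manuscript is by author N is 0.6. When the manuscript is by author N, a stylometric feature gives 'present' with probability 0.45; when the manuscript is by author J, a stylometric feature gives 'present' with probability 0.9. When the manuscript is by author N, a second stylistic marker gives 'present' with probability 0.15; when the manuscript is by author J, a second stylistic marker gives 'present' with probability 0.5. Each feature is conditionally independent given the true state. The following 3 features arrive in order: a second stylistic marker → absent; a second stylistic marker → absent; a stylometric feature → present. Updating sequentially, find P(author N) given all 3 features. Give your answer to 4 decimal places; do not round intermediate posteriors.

0.6843

After a second stylistic marker='absent': P(author N) = 0.85·0.6000 / (0.85·0.6000 + 0.5·0.4000) ≈ 0.7183
After a second stylistic marker='absent': P(author N) = 0.85·0.7183 / (0.85·0.7183 + 0.5·0.2817) ≈ 0.8126
After a stylometric feature='present': P(author N) = 0.45·0.8126 / (0.45·0.8126 + 0.9·0.1874) ≈ 0.6843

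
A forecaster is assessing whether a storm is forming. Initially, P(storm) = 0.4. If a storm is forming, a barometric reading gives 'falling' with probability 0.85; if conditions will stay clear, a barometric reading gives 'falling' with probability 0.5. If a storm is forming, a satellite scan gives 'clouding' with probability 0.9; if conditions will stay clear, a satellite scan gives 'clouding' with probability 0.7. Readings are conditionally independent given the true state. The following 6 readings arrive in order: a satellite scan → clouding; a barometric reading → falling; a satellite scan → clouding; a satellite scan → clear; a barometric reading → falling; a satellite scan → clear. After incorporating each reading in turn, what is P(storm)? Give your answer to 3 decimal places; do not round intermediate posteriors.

0.261

After a satellite scan='clouding': P(storm) = 0.9·0.4000 / (0.9·0.4000 + 0.7·0.6000) ≈ 0.4615
After a barometric reading='falling': P(storm) = 0.85·0.4615 / (0.85·0.4615 + 0.5·0.5385) ≈ 0.5930
After a satellite scan='clouding': P(storm) = 0.9·0.5930 / (0.9·0.5930 + 0.7·0.4070) ≈ 0.6520
After a satellite scan='clear': P(storm) = 0.1·0.6520 / (0.1·0.6520 + 0.3·0.3480) ≈ 0.3844
After a barometric reading='falling': P(storm) = 0.85·0.3844 / (0.85·0.3844 + 0.5·0.6156) ≈ 0.5149
After a satellite scan='clear': P(storm) = 0.1·0.5149 / (0.1·0.5149 + 0.3·0.4851) ≈ 0.2614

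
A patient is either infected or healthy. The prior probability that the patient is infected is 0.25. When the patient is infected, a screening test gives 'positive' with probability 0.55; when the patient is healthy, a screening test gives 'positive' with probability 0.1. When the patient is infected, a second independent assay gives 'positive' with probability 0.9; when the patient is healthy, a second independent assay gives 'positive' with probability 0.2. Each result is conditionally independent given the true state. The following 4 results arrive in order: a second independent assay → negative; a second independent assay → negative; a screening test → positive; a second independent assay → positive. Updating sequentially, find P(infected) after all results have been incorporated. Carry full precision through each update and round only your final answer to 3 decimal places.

After a second independent assay='negative': P(infected) = 0.1·0.2500 / (0.1·0.2500 + 0.8·0.7500) ≈ 0.0400
After a second independent assay='negative': P(infected) = 0.1·0.0400 / (0.1·0.0400 + 0.8·0.9600) ≈ 0.0052
After a screening test='positive': P(infected) = 0.55·0.0052 / (0.55·0.0052 + 0.1·0.9948) ≈ 0.0278
After a second independent assay='positive': P(infected) = 0.9·0.0278 / (0.9·0.0278 + 0.2·0.9722) ≈ 0.1142

0.114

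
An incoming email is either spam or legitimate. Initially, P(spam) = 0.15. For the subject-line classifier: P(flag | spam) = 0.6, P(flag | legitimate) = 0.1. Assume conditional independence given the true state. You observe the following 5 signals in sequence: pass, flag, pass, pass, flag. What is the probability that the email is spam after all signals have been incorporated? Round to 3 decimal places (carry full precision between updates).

0.358

After 'pass': P(spam) = 0.4·0.1500 / (0.4·0.1500 + 0.9·0.8500) ≈ 0.0727
After 'flag': P(spam) = 0.6·0.0727 / (0.6·0.0727 + 0.1·0.9273) ≈ 0.3200
After 'pass': P(spam) = 0.4·0.3200 / (0.4·0.3200 + 0.9·0.6800) ≈ 0.1730
After 'pass': P(spam) = 0.4·0.1730 / (0.4·0.1730 + 0.9·0.8270) ≈ 0.0850
After 'flag': P(spam) = 0.6·0.0850 / (0.6·0.0850 + 0.1·0.9150) ≈ 0.3580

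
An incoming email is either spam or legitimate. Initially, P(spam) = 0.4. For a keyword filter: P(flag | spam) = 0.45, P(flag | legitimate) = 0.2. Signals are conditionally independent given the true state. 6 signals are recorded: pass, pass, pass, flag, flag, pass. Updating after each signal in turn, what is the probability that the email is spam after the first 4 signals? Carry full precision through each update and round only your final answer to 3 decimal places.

0.328

After 'pass': P(spam) = 0.55·0.4000 / (0.55·0.4000 + 0.8·0.6000) ≈ 0.3143
After 'pass': P(spam) = 0.55·0.3143 / (0.55·0.3143 + 0.8·0.6857) ≈ 0.2396
After 'pass': P(spam) = 0.55·0.2396 / (0.55·0.2396 + 0.8·0.7604) ≈ 0.1781
After 'flag': P(spam) = 0.45·0.1781 / (0.45·0.1781 + 0.2·0.8219) ≈ 0.3277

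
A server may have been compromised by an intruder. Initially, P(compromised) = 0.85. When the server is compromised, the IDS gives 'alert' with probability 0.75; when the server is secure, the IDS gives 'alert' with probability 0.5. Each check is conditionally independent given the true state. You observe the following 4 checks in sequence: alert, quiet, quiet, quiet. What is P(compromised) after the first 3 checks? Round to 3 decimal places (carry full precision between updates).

0.680

After 'alert': P(compromised) = 0.75·0.8500 / (0.75·0.8500 + 0.5·0.1500) ≈ 0.8947
After 'quiet': P(compromised) = 0.25·0.8947 / (0.25·0.8947 + 0.5·0.1053) ≈ 0.8095
After 'quiet': P(compromised) = 0.25·0.8095 / (0.25·0.8095 + 0.5·0.1905) ≈ 0.6800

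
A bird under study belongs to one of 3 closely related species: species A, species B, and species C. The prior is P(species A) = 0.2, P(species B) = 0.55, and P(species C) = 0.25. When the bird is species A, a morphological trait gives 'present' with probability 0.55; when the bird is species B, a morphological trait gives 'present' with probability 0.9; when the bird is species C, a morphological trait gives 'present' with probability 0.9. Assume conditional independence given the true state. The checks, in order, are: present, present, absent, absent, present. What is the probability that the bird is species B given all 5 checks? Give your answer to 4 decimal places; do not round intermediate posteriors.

Apply Bayes' rule sequentially, carrying P(species B) forward.
After 'present': normaliser = 0.55·0.2000 + 0.9·0.5500 + 0.9·0.2500; P(species A) ≈ 0.1325, P(species B) ≈ 0.5964, P(species C) ≈ 0.2711
After 'present': normaliser = 0.55·0.1325 + 0.9·0.5964 + 0.9·0.2711; P(species A) ≈ 0.0854, P(species B) ≈ 0.6288, P(species C) ≈ 0.2858
After 'absent': normaliser = 0.45·0.0854 + 0.1·0.6288 + 0.1·0.2858; P(species A) ≈ 0.2958, P(species B) ≈ 0.4841, P(species C) ≈ 0.2200
After 'absent': normaliser = 0.45·0.2958 + 0.1·0.4841 + 0.1·0.2200; P(species A) ≈ 0.6541, P(species B) ≈ 0.2378, P(species C) ≈ 0.1081
After 'present': normaliser = 0.55·0.6541 + 0.9·0.2378 + 0.9·0.1081; P(species A) ≈ 0.5360, P(species B) ≈ 0.3190, P(species C) ≈ 0.1450

0.3190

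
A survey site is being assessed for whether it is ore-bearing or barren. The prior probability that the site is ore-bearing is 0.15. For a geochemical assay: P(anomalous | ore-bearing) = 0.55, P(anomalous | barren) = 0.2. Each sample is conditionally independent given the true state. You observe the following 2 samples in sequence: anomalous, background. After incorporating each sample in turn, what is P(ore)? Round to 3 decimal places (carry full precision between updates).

0.214

Each posterior becomes the prior for the next update.
After 'anomalous': P(ore) = 0.55·0.1500 / (0.55·0.1500 + 0.2·0.8500) ≈ 0.3267
After 'background': P(ore) = 0.45·0.3267 / (0.45·0.3267 + 0.8·0.6733) ≈ 0.2144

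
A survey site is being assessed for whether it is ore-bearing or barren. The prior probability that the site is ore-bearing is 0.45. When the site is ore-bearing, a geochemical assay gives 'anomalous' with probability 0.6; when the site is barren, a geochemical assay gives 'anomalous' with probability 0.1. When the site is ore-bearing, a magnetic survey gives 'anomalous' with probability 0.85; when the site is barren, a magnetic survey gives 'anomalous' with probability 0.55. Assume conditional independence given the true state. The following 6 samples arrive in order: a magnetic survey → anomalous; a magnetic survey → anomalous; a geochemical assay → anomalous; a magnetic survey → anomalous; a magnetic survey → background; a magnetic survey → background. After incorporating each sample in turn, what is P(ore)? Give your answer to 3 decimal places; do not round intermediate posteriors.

0.668

After a magnetic survey='anomalous': P(ore) = 0.85·0.4500 / (0.85·0.4500 + 0.55·0.5500) ≈ 0.5584
After a magnetic survey='anomalous': P(ore) = 0.85·0.5584 / (0.85·0.5584 + 0.55·0.4416) ≈ 0.6615
After a geochemical assay='anomalous': P(ore) = 0.6·0.6615 / (0.6·0.6615 + 0.1·0.3385) ≈ 0.9214
After a magnetic survey='anomalous': P(ore) = 0.85·0.9214 / (0.85·0.9214 + 0.55·0.0786) ≈ 0.9477
After a magnetic survey='background': P(ore) = 0.15·0.9477 / (0.15·0.9477 + 0.45·0.0523) ≈ 0.8580
After a magnetic survey='background': P(ore) = 0.15·0.8580 / (0.15·0.8580 + 0.45·0.1420) ≈ 0.6681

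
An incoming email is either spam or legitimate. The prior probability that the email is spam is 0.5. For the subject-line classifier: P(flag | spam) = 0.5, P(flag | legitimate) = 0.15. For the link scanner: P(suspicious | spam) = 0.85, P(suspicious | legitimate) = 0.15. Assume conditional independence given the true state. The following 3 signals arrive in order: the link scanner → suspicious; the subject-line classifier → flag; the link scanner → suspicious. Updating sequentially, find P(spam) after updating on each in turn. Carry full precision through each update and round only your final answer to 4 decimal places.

After the link scanner='suspicious': P(spam) = 0.85·0.5000 / (0.85·0.5000 + 0.15·0.5000) ≈ 0.8500
After the subject-line classifier='flag': P(spam) = 0.5·0.8500 / (0.5·0.8500 + 0.15·0.1500) ≈ 0.9497
After the link scanner='suspicious': P(spam) = 0.85·0.9497 / (0.85·0.9497 + 0.15·0.0503) ≈ 0.9907

0.9907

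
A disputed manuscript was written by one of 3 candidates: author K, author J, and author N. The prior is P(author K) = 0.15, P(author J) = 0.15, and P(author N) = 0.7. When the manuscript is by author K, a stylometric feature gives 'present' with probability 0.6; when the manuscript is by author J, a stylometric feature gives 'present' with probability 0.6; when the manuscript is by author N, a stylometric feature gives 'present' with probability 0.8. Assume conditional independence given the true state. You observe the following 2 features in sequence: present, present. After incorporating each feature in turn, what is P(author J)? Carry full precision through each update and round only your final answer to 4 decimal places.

0.0971

After 'present': normaliser = 0.6·0.1500 + 0.6·0.1500 + 0.8·0.7000; P(author K) ≈ 0.1216, P(author J) ≈ 0.1216, P(author N) ≈ 0.7568
After 'present': normaliser = 0.6·0.1216 + 0.6·0.1216 + 0.8·0.7568; P(author K) ≈ 0.0971, P(author J) ≈ 0.0971, P(author N) ≈ 0.8058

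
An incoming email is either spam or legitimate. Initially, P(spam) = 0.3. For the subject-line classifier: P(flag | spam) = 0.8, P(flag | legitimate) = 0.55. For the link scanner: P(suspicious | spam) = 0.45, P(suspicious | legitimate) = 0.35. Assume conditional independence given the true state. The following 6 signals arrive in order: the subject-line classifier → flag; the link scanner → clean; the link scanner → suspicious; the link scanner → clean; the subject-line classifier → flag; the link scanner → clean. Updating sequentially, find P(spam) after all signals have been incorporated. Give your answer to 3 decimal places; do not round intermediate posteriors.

0.414

After the subject-line classifier='flag': P(spam) = 0.8·0.3000 / (0.8·0.3000 + 0.55·0.7000) ≈ 0.3840
After the link scanner='clean': P(spam) = 0.55·0.3840 / (0.55·0.3840 + 0.65·0.6160) ≈ 0.3453
After the link scanner='suspicious': P(spam) = 0.45·0.3453 / (0.45·0.3453 + 0.35·0.6547) ≈ 0.4041
After the link scanner='clean': P(spam) = 0.55·0.4041 / (0.55·0.4041 + 0.65·0.5959) ≈ 0.3646
After the subject-line classifier='flag': P(spam) = 0.8·0.3646 / (0.8·0.3646 + 0.55·0.6354) ≈ 0.4549
After the link scanner='clean': P(spam) = 0.55·0.4549 / (0.55·0.4549 + 0.65·0.5451) ≈ 0.4139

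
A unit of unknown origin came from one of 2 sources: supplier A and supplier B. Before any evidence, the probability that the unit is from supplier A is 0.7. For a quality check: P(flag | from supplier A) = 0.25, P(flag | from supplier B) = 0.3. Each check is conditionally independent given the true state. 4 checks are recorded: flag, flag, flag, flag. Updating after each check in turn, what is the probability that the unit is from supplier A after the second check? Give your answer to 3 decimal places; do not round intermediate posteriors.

0.618

After 'flag': P(supplier A) = 0.25·0.7000 / (0.25·0.7000 + 0.3·0.3000) ≈ 0.6604
After 'flag': P(supplier A) = 0.25·0.6604 / (0.25·0.6604 + 0.3·0.3396) ≈ 0.6184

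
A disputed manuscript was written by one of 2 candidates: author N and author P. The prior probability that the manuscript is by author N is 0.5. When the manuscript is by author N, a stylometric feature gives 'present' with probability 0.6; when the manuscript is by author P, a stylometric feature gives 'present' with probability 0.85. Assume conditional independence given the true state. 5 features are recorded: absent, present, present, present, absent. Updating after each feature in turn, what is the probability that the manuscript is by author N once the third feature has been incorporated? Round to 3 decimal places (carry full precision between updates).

Apply Bayes' rule sequentially, carrying P(author N) forward.
After 'absent': P(author N) = 0.4·0.5000 / (0.4·0.5000 + 0.15·0.5000) ≈ 0.7273
After 'present': P(author N) = 0.6·0.7273 / (0.6·0.7273 + 0.85·0.2727) ≈ 0.6531
After 'present': P(author N) = 0.6·0.6531 / (0.6·0.6531 + 0.85·0.3469) ≈ 0.5706

0.571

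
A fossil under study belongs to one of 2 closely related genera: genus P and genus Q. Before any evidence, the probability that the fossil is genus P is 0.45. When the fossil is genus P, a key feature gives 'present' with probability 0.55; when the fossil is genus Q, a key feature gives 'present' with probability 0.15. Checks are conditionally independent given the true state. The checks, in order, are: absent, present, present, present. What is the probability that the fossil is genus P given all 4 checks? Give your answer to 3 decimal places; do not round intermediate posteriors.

0.955

After 'absent': P(genus P) = 0.45·0.4500 / (0.45·0.4500 + 0.85·0.5500) ≈ 0.3022
After 'present': P(genus P) = 0.55·0.3022 / (0.55·0.3022 + 0.15·0.6978) ≈ 0.6136
After 'present': P(genus P) = 0.55·0.6136 / (0.55·0.6136 + 0.15·0.3864) ≈ 0.8534
After 'present': P(genus P) = 0.55·0.8534 / (0.55·0.8534 + 0.15·0.1466) ≈ 0.9553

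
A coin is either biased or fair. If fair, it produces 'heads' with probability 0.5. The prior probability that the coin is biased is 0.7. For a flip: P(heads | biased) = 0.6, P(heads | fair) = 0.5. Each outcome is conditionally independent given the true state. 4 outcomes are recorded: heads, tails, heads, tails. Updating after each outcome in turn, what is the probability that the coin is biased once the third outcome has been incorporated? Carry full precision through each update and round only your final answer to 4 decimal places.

After 'heads': P(biased) = 0.6·0.7000 / (0.6·0.7000 + 0.5·0.3000) ≈ 0.7368
After 'tails': P(biased) = 0.4·0.7368 / (0.4·0.7368 + 0.5·0.2632) ≈ 0.6914
After 'heads': P(biased) = 0.6·0.6914 / (0.6·0.6914 + 0.5·0.3086) ≈ 0.7289

0.7289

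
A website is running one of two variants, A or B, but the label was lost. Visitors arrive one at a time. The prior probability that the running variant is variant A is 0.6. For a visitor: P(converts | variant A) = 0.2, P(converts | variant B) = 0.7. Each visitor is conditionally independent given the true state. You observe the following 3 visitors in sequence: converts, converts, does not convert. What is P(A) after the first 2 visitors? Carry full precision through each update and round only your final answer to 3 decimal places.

After 'converts': P(A) = 0.2·0.6000 / (0.2·0.6000 + 0.7·0.4000) ≈ 0.3000
After 'converts': P(A) = 0.2·0.3000 / (0.2·0.3000 + 0.7·0.7000) ≈ 0.1091

0.109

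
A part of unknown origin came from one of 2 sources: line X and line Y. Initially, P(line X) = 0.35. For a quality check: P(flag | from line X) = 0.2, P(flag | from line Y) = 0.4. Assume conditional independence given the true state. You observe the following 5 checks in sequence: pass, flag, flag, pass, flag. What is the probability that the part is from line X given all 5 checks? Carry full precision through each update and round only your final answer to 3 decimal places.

After 'pass': P(line X) = 0.8·0.3500 / (0.8·0.3500 + 0.6·0.6500) ≈ 0.4179
After 'flag': P(line X) = 0.2·0.4179 / (0.2·0.4179 + 0.4·0.5821) ≈ 0.2642
After 'flag': P(line X) = 0.2·0.2642 / (0.2·0.2642 + 0.4·0.7358) ≈ 0.1522
After 'pass': P(line X) = 0.8·0.1522 / (0.8·0.1522 + 0.6·0.8478) ≈ 0.1931
After 'flag': P(line X) = 0.2·0.1931 / (0.2·0.1931 + 0.4·0.8069) ≈ 0.1069

0.107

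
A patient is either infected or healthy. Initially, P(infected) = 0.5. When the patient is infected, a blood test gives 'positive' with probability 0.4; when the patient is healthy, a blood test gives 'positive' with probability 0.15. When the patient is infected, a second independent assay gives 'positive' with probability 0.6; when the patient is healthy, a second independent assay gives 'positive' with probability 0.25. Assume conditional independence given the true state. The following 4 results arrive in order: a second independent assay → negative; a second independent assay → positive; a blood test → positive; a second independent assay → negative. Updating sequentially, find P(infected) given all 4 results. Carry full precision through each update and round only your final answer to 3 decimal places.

0.645

After a second independent assay='negative': P(infected) = 0.4·0.5000 / (0.4·0.5000 + 0.75·0.5000) ≈ 0.3478
After a second independent assay='positive': P(infected) = 0.6·0.3478 / (0.6·0.3478 + 0.25·0.6522) ≈ 0.5614
After a blood test='positive': P(infected) = 0.4·0.5614 / (0.4·0.5614 + 0.15·0.4386) ≈ 0.7734
After a second independent assay='negative': P(infected) = 0.4·0.7734 / (0.4·0.7734 + 0.75·0.2266) ≈ 0.6454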